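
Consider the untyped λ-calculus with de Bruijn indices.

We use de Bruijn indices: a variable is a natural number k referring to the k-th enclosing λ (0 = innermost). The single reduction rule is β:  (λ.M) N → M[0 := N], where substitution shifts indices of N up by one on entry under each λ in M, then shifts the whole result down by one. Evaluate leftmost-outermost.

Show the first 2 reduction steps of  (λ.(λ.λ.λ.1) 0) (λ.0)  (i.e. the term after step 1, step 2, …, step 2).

Answer: after 2 steps: λ.λ.1

Working:
  start: (λ.(λ.λ.λ.1) 0) (λ.0)
  [1] (λ.λ.λ.1) (λ.0)
  [2] λ.λ.1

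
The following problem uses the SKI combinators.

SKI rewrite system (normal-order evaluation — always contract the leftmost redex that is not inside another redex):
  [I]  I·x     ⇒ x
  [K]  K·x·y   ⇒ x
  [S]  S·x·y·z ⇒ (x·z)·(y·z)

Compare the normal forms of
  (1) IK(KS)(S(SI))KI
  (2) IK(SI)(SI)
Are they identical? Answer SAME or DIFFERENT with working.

Answer: SAME — A ⇓ SI, B ⇓ SI

Working:
Term A:
  start: IK(KS)(S(SI))KI
  →1  K(KS)(S(SI))KI
  →2  KSKI
  →3  SI

Term B:
  start: IK(SI)(SI)
  →1  K(SI)(SI)
  →2  SI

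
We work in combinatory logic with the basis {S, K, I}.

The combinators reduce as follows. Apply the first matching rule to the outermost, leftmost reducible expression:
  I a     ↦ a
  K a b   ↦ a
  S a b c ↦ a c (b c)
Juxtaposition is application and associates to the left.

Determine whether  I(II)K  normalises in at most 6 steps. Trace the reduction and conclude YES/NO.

Answer: YES — reaches normal form K in 3 ≤ 6 steps

Derivation:
  start: I(II)K
  →1  IIK
  →2  IK
  →3  K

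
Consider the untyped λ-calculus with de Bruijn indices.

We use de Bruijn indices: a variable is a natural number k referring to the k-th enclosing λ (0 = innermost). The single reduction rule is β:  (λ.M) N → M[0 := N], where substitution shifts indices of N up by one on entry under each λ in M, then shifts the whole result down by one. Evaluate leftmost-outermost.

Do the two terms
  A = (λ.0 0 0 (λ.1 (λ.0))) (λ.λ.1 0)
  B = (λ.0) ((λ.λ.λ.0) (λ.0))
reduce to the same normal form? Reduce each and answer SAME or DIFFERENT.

Answer: SAME — A ⇓ λ.λ.0, B ⇓ λ.λ.0

Reduction:
Term A:
  start: (λ.0 0 0 (λ.1 (λ.0))) (λ.λ.1 0)
  [1] (λ.λ.1 0) (λ.λ.1 0) (λ.λ.1 0) (λ.(λ.λ.1 0) (λ.0))
  [2] (λ.(λ.λ.1 0) 0) (λ.λ.1 0) (λ.(λ.λ.1 0) (λ.0))
  [3] (λ.λ.1 0) (λ.λ.1 0) (λ.(λ.λ.1 0) (λ.0))
  [4] (λ.(λ.λ.1 0) 0) (λ.(λ.λ.1 0) (λ.0))
  [5] (λ.λ.1 0) (λ.(λ.λ.1 0) (λ.0))
  [6] λ.(λ.(λ.λ.1 0) (λ.0)) 0
  [7] λ.(λ.λ.1 0) (λ.0)
  [8] λ.λ.(λ.0) 0
  [9] λ.λ.0

Term B:
  start: (λ.0) ((λ.λ.λ.0) (λ.0))
  [1] (λ.λ.λ.0) (λ.0)
  [2] λ.λ.0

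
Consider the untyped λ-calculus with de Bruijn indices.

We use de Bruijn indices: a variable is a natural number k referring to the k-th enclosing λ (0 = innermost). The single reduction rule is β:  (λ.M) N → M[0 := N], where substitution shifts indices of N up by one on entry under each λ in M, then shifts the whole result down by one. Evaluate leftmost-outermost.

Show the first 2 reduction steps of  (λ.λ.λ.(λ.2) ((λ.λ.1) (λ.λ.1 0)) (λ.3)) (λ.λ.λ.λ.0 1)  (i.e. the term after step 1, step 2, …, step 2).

Answer: after 2 steps: λ.λ.1 (λ.λ.λ.λ.λ.0 1)

Reduction:
  start: (λ.λ.λ.(λ.2) ((λ.λ.1) (λ.λ.1 0)) (λ.3)) (λ.λ.λ.λ.0 1)
  step 1: λ.λ.(λ.2) ((λ.λ.1) (λ.λ.1 0)) (λ.λ.λ.λ.λ.0 1)
  step 2: λ.λ.1 (λ.λ.λ.λ.λ.0 1)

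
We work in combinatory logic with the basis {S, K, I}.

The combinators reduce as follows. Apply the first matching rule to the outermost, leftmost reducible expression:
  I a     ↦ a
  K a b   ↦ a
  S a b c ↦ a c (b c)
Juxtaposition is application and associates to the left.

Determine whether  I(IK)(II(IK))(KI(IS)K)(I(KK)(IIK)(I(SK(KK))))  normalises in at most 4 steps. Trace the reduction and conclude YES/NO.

  start: I(IK)(II(IK))(KI(IS)K)(I(KK)(IIK)(I(SK(KK))))
  →1  IK(II(IK))(KI(IS)K)(I(KK)(IIK)(I(SK(KK))))
  →2  K(II(IK))(KI(IS)K)(I(KK)(IIK)(I(SK(KK))))
  →3  II(IK)(I(KK)(IIK)(I(SK(KK))))
  →4  I(IK)(I(KK)(IIK)(I(SK(KK))))

Answer: NO — after 4 steps the term is I(IK)(I(KK)(IIK)(I(SK(KK)))), not yet normal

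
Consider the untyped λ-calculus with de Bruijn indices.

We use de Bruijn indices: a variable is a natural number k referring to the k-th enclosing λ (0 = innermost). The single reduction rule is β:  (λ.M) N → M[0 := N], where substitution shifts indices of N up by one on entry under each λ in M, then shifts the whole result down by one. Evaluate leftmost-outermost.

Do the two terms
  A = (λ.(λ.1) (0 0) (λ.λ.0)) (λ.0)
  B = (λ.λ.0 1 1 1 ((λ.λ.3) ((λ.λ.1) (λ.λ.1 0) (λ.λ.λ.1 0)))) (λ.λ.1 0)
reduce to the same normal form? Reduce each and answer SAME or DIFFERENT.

Answer: DIFFERENT — A ⇓ λ.λ.0, B ⇓ λ.0 (λ.λ.1 0) (λ.λ.1 0) (λ.λ.1 0) (λ.λ.λ.1 0)

Reduction:
Term A:
  start: (λ.(λ.1) (0 0) (λ.λ.0)) (λ.0)
  [1] (λ.λ.0) ((λ.0) (λ.0)) (λ.λ.0)
  [2] (λ.0) (λ.λ.0)
  [3] λ.λ.0

Term B:
  start: (λ.λ.0 1 1 1 ((λ.λ.3) ((λ.λ.1) (λ.λ.1 0) (λ.λ.λ.1 0)))) (λ.λ.1 0)
  [1] λ.0 (λ.λ.1 0) (λ.λ.1 0) (λ.λ.1 0) ((λ.λ.λ.λ.1 0) ((λ.λ.1) (λ.λ.1 0) (λ.λ.λ.1 0)))
  [2] λ.0 (λ.λ.1 0) (λ.λ.1 0) (λ.λ.1 0) (λ.λ.λ.1 0)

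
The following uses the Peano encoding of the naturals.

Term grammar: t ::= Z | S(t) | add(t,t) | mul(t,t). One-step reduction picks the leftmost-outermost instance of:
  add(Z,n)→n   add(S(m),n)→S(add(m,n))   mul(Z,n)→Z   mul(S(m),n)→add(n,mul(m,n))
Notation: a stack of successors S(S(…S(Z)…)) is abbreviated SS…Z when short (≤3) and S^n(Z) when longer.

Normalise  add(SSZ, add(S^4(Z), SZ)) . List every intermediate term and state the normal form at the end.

Answer: normal form = S^7(Z)  (in 8 steps)

Derivation:
  start: add(SSZ, add(S^4(Z), SZ))
  step 1: S(add(SZ, add(S^4(Z), SZ)))
  step 2: S(S(add(Z, add(S^4(Z), SZ))))
  step 3: S(S(add(S^4(Z), SZ)))
  step 4: S(S(S(add(SSSZ, SZ))))
  step 5: S(S(S(S(add(SSZ, SZ)))))
  step 6: S(S(S(S(S(add(SZ, SZ))))))
  step 7: S(S(S(S(S(S(add(Z, SZ)))))))
  step 8: S^7(Z)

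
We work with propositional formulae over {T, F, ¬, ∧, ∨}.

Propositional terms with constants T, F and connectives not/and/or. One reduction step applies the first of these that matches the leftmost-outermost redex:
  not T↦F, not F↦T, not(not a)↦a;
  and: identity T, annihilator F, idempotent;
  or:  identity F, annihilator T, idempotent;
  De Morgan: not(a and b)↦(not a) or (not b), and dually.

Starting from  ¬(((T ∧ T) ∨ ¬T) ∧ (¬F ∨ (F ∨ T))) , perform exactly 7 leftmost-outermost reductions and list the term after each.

  start: ¬(((T ∧ T) ∨ ¬T) ∧ (¬F ∨ (F ∨ T)))
  step 1: ¬((T ∧ T) ∨ ¬T) ∨ ¬(¬F ∨ (F ∨ T))
  step 2: (¬(T ∧ T) ∧ ¬¬T) ∨ ¬(¬F ∨ (F ∨ T))
  step 3: ((¬T ∨ ¬T) ∧ ¬¬T) ∨ ¬(¬F ∨ (F ∨ T))
  step 4: (¬T ∧ ¬¬T) ∨ ¬(¬F ∨ (F ∨ T))
  step 5: (F ∧ ¬¬T) ∨ ¬(¬F ∨ (F ∨ T))
  step 6: F ∨ ¬(¬F ∨ (F ∨ T))
  step 7: ¬(¬F ∨ (F ∨ T))

Answer: after 7 steps: ¬(¬F ∨ (F ∨ T))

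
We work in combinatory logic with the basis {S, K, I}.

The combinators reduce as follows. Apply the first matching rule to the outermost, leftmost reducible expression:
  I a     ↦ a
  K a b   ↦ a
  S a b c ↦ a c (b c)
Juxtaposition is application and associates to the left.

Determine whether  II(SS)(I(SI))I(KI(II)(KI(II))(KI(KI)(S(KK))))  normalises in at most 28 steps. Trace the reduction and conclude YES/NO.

  start: II(SS)(I(SI))I(KI(II)(KI(II))(KI(KI)(S(KK))))
  →1  I(SS)(I(SI))I(KI(II)(KI(II))(KI(KI)(S(KK))))
  →2  SS(I(SI))I(KI(II)(KI(II))(KI(KI)(S(KK))))
  →3  SI(I(SI)I)(KI(II)(KI(II))(KI(KI)(S(KK))))
  →4  I(KI(II)(KI(II))(KI(KI)(S(KK))))(I(SI)I(KI(II)(KI(II))(KI(KI)(S(KK)))))
  →5  KI(II)(KI(II))(KI(KI)(S(KK)))(I(SI)I(KI(II)(KI(II))(KI(KI)(S(KK)))))
  →6  I(KI(II))(KI(KI)(S(KK)))(I(SI)I(KI(II)(KI(II))(KI(KI)(S(KK)))))
  →7  KI(II)(KI(KI)(S(KK)))(I(SI)I(KI(II)(KI(II))(KI(KI)(S(KK)))))
  →8  I(KI(KI)(S(KK)))(I(SI)I(KI(II)(KI(II))(KI(KI)(S(KK)))))
  →9  KI(KI)(S(KK))(I(SI)I(KI(II)(KI(II))(KI(KI)(S(KK)))))
  →10  I(S(KK))(I(SI)I(KI(II)(KI(II))(KI(KI)(S(KK)))))
  →11  S(KK)(I(SI)I(KI(II)(KI(II))(KI(KI)(S(KK)))))
  →12  S(KK)(SII(KI(II)(KI(II))(KI(KI)(S(KK)))))
  →13  S(KK)(I(KI(II)(KI(II))(KI(KI)(S(KK))))(I(KI(II)(KI(II))(KI(KI)(S(KK))))))
  →14  S(KK)(KI(II)(KI(II))(KI(KI)(S(KK)))(I(KI(II)(KI(II))(KI(KI)(S(KK))))))
  →15  S(KK)(I(KI(II))(KI(KI)(S(KK)))(I(KI(II)(KI(II))(KI(KI)(S(KK))))))
  →16  S(KK)(KI(II)(KI(KI)(S(KK)))(I(KI(II)(KI(II))(KI(KI)(S(KK))))))
  →17  S(KK)(I(KI(KI)(S(KK)))(I(KI(II)(KI(II))(KI(KI)(S(KK))))))
  →18  S(KK)(KI(KI)(S(KK))(I(KI(II)(KI(II))(KI(KI)(S(KK))))))
  →19  S(KK)(I(S(KK))(I(KI(II)(KI(II))(KI(KI)(S(KK))))))
  →20  S(KK)(S(KK)(I(KI(II)(KI(II))(KI(KI)(S(KK))))))
  →21  S(KK)(S(KK)(KI(II)(KI(II))(KI(KI)(S(KK)))))
  →22  S(KK)(S(KK)(I(KI(II))(KI(KI)(S(KK)))))
  →23  S(KK)(S(KK)(KI(II)(KI(KI)(S(KK)))))
  →24  S(KK)(S(KK)(I(KI(KI)(S(KK)))))
  →25  S(KK)(S(KK)(KI(KI)(S(KK))))
  →26  S(KK)(S(KK)(I(S(KK))))
  →27  S(KK)(S(KK)(S(KK)))

Answer: YES — reaches normal form S(KK)(S(KK)(S(KK))) in 27 ≤ 28 steps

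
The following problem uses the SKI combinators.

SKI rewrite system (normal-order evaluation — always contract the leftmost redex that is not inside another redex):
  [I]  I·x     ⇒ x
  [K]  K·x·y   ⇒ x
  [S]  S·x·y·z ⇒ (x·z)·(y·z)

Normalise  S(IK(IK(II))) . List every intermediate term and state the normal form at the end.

Answer: normal form = S(K(KI))  (in 3 steps)

Reduction:
  start: S(IK(IK(II)))
  step 1: S(K(IK(II)))
  step 2: S(K(K(II)))
  step 3: S(K(KI))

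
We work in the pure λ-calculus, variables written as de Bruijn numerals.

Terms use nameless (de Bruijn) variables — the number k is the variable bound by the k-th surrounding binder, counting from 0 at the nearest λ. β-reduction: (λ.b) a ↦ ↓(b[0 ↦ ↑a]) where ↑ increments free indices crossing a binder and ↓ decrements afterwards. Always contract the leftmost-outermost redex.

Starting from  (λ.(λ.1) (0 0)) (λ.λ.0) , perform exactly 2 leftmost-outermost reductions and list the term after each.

  start: (λ.(λ.1) (0 0)) (λ.λ.0)
  step 1: (λ.λ.λ.0) ((λ.λ.0) (λ.λ.0))
  step 2: λ.λ.0

Answer: after 2 steps: λ.λ.0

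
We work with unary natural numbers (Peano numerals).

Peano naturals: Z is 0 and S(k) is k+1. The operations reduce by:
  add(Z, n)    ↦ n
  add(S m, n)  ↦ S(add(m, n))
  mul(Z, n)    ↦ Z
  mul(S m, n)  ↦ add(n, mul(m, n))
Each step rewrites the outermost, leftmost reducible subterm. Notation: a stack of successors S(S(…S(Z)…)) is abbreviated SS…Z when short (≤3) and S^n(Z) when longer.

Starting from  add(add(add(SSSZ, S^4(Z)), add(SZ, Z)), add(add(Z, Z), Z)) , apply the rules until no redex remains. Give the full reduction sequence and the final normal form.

  start: add(add(add(SSSZ, S^4(Z)), add(SZ, Z)), add(add(Z, Z), Z))
  →1  add(add(S(add(SSZ, S^4(Z))), add(SZ, Z)), add(add(Z, Z), Z))
  →2  add(S(add(add(SSZ, S^4(Z)), add(SZ, Z))), add(add(Z, Z), Z))
  →3  S(add(add(add(SSZ, S^4(Z)), add(SZ, Z)), add(add(Z, Z), Z)))
  →4  S(add(add(S(add(SZ, S^4(Z))), add(SZ, Z)), add(add(Z, Z), Z)))
  →5  S(add(S(add(add(SZ, S^4(Z)), add(SZ, Z))), add(add(Z, Z), Z)))
  →6  S(S(add(add(add(SZ, S^4(Z)), add(SZ, Z)), add(add(Z, Z), Z))))
  →7  S(S(add(add(S(add(Z, S^4(Z))), add(SZ, Z)), add(add(Z, Z), Z))))
  →8  S(S(add(S(add(add(Z, S^4(Z)), add(SZ, Z))), add(add(Z, Z), Z))))
  →9  S(S(S(add(add(add(Z, S^4(Z)), add(SZ, Z)), add(add(Z, Z), Z)))))
  →10  S(S(S(add(add(S^4(Z), add(SZ, Z)), add(add(Z, Z), Z)))))
  →11  S(S(S(add(S(add(SSSZ, add(SZ, Z))), add(add(Z, Z), Z)))))
  →12  S(S(S(S(add(add(SSSZ, add(SZ, Z)), add(add(Z, Z), Z))))))
  →13  S(S(S(S(add(S(add(SSZ, add(SZ, Z))), add(add(Z, Z), Z))))))
  →14  S(S(S(S(S(add(add(SSZ, add(SZ, Z)), add(add(Z, Z), Z)))))))
  →15  S(S(S(S(S(add(S(add(SZ, add(SZ, Z))), add(add(Z, Z), Z)))))))
  →16  S(S(S(S(S(S(add(add(SZ, add(SZ, Z)), add(add(Z, Z), Z))))))))
  →17  S(S(S(S(S(S(add(S(add(Z, add(SZ, Z))), add(add(Z, Z), Z))))))))
  →18  S(S(S(S(S(S(S(add(add(Z, add(SZ, Z)), add(add(Z, Z), Z)))))))))
  →19  S(S(S(S(S(S(S(add(add(SZ, Z), add(add(Z, Z), Z)))))))))
  →20  S(S(S(S(S(S(S(add(S(add(Z, Z)), add(add(Z, Z), Z)))))))))
  →21  S(S(S(S(S(S(S(S(add(add(Z, Z), add(add(Z, Z), Z))))))))))
  →22  S(S(S(S(S(S(S(S(add(Z, add(add(Z, Z), Z))))))))))
  →23  S(S(S(S(S(S(S(S(add(add(Z, Z), Z)))))))))
  →24  S(S(S(S(S(S(S(S(add(Z, Z)))))))))
  →25  S^8(Z)

Answer: normal form = S^8(Z)  (in 25 steps)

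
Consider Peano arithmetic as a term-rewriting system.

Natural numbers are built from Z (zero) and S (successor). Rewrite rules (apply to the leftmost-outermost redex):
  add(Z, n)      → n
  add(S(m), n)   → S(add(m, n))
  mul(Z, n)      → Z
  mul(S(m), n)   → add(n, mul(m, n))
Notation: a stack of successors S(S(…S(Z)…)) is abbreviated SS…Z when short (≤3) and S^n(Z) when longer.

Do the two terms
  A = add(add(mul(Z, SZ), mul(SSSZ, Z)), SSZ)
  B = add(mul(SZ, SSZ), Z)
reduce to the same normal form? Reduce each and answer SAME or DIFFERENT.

Answer: SAME — A ⇓ SSZ, B ⇓ SSZ

Derivation:
Term A:
  start: add(add(mul(Z, SZ), mul(SSSZ, Z)), SSZ)
  [1] add(add(Z, mul(SSSZ, Z)), SSZ)
  [2] add(mul(SSSZ, Z), SSZ)
  [3] add(add(Z, mul(SSZ, Z)), SSZ)
  [4] add(mul(SSZ, Z), SSZ)
  [5] add(add(Z, mul(SZ, Z)), SSZ)
  [6] add(mul(SZ, Z), SSZ)
  [7] add(add(Z, mul(Z, Z)), SSZ)
  [8] add(mul(Z, Z), SSZ)
  [9] add(Z, SSZ)
  [10] SSZ

Term B:
  start: add(mul(SZ, SSZ), Z)
  [1] add(add(SSZ, mul(Z, SSZ)), Z)
  [2] add(S(add(SZ, mul(Z, SSZ))), Z)
  [3] S(add(add(SZ, mul(Z, SSZ)), Z))
  [4] S(add(S(add(Z, mul(Z, SSZ))), Z))
  [5] S(S(add(add(Z, mul(Z, SSZ)), Z)))
  [6] S(S(add(mul(Z, SSZ), Z)))
  [7] S(S(add(Z, Z)))
  [8] SSZ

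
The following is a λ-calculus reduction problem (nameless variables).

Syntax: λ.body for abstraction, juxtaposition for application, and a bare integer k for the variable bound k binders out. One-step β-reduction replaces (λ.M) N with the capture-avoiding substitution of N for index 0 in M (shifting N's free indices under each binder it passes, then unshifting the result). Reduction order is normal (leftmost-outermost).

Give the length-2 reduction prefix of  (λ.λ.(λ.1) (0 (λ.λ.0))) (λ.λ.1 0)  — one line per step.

  start: (λ.λ.(λ.1) (0 (λ.λ.0))) (λ.λ.1 0)
  step 1: λ.(λ.1) (0 (λ.λ.0))
  step 2: λ.0

Answer: after 2 steps: λ.0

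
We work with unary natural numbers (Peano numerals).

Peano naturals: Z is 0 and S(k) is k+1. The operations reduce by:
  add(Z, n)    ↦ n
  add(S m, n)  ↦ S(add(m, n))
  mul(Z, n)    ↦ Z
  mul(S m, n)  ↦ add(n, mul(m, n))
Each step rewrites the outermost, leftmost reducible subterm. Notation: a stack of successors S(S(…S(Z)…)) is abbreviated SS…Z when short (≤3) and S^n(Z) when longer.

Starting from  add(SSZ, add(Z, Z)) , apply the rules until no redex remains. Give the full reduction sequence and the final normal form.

Answer: normal form = SSZ  (in 4 steps)

Working:
  start: add(SSZ, add(Z, Z))
  →1  S(add(SZ, add(Z, Z)))
  →2  S(S(add(Z, add(Z, Z))))
  →3  S(S(add(Z, Z)))
  →4  SSZ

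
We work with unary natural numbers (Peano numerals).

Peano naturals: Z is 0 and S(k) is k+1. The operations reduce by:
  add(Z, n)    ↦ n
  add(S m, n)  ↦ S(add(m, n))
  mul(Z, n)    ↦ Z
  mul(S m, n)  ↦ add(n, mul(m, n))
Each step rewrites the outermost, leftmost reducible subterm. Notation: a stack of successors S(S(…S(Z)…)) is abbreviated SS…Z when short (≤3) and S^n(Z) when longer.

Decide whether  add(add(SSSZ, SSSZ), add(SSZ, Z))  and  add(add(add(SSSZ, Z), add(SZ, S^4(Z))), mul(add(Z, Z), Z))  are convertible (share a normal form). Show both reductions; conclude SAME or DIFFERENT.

Answer: SAME — A ⇓ S^8(Z), B ⇓ S^8(Z)

Reduction:
Term A:
  start: add(add(SSSZ, SSSZ), add(SSZ, Z))
  step 1: add(S(add(SSZ, SSSZ)), add(SSZ, Z))
  step 2: S(add(add(SSZ, SSSZ), add(SSZ, Z)))
  step 3: S(add(S(add(SZ, SSSZ)), add(SSZ, Z)))
  step 4: S(S(add(add(SZ, SSSZ), add(SSZ, Z))))
  step 5: S(S(add(S(add(Z, SSSZ)), add(SSZ, Z))))
  step 6: S(S(S(add(add(Z, SSSZ), add(SSZ, Z)))))
  step 7: S(S(S(add(SSSZ, add(SSZ, Z)))))
  step 8: S(S(S(S(add(SSZ, add(SSZ, Z))))))
  step 9: S(S(S(S(S(add(SZ, add(SSZ, Z)))))))
  step 10: S(S(S(S(S(S(add(Z, add(SSZ, Z))))))))
  step 11: S(S(S(S(S(S(add(SSZ, Z)))))))
  step 12: S(S(S(S(S(S(S(add(SZ, Z))))))))
  step 13: S(S(S(S(S(S(S(S(add(Z, Z)))))))))
  step 14: S^8(Z)

Term B:
  start: add(add(add(SSSZ, Z), add(SZ, S^4(Z))), mul(add(Z, Z), Z))
  step 1: add(add(S(add(SSZ, Z)), add(SZ, S^4(Z))), mul(add(Z, Z), Z))
  step 2: add(S(add(add(SSZ, Z), add(SZ, S^4(Z)))), mul(add(Z, Z), Z))
  step 3: S(add(add(add(SSZ, Z), add(SZ, S^4(Z))), mul(add(Z, Z), Z)))
  step 4: S(add(add(S(add(SZ, Z)), add(SZ, S^4(Z))), mul(add(Z, Z), Z)))
  step 5: S(add(S(add(add(SZ, Z), add(SZ, S^4(Z)))), mul(add(Z, Z), Z)))
  step 6: S(S(add(add(add(SZ, Z), add(SZ, S^4(Z))), mul(add(Z, Z), Z))))
  step 7: S(S(add(add(S(add(Z, Z)), add(SZ, S^4(Z))), mul(add(Z, Z), Z))))
  step 8: S(S(add(S(add(add(Z, Z), add(SZ, S^4(Z)))), mul(add(Z, Z), Z))))
  step 9: S(S(S(add(add(add(Z, Z), add(SZ, S^4(Z))), mul(add(Z, Z), Z)))))
  step 10: S(S(S(add(add(Z, add(SZ, S^4(Z))), mul(add(Z, Z), Z)))))
  step 11: S(S(S(add(add(SZ, S^4(Z)), mul(add(Z, Z), Z)))))
  step 12: S(S(S(add(S(add(Z, S^4(Z))), mul(add(Z, Z), Z)))))
  step 13: S(S(S(S(add(add(Z, S^4(Z)), mul(add(Z, Z), Z))))))
  step 14: S(S(S(S(add(S^4(Z), mul(add(Z, Z), Z))))))
  step 15: S(S(S(S(S(add(SSSZ, mul(add(Z, Z), Z)))))))
  step 16: S(S(S(S(S(S(add(SSZ, mul(add(Z, Z), Z))))))))
  step 17: S(S(S(S(S(S(S(add(SZ, mul(add(Z, Z), Z)))))))))
  step 18: S(S(S(S(S(S(S(S(add(Z, mul(add(Z, Z), Z))))))))))
  step 19: S(S(S(S(S(S(S(S(mul(add(Z, Z), Z)))))))))
  step 20: S(S(S(S(S(S(S(S(mul(Z, Z)))))))))
  step 21: S^8(Z)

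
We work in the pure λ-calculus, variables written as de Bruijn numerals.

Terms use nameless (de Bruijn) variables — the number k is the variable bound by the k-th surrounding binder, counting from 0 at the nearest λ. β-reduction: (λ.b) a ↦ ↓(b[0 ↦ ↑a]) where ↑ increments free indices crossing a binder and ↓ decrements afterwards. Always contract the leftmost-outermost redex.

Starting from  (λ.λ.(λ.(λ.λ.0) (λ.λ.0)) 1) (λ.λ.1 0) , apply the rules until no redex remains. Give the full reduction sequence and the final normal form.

  start: (λ.λ.(λ.(λ.λ.0) (λ.λ.0)) 1) (λ.λ.1 0)
  →1  λ.(λ.(λ.λ.0) (λ.λ.0)) (λ.λ.1 0)
  →2  λ.(λ.λ.0) (λ.λ.0)
  →3  λ.λ.0

Answer: normal form = λ.λ.0  (in 3 steps)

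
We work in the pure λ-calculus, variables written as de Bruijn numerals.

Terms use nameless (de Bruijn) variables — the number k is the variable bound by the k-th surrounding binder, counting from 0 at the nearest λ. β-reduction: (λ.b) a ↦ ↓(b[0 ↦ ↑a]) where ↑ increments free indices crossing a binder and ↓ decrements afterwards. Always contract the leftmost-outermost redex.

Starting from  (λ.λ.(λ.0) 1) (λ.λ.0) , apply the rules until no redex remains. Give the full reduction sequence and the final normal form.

  start: (λ.λ.(λ.0) 1) (λ.λ.0)
  step 1: λ.(λ.0) (λ.λ.0)
  step 2: λ.λ.λ.0

Answer: normal form = λ.λ.λ.0  (in 2 steps)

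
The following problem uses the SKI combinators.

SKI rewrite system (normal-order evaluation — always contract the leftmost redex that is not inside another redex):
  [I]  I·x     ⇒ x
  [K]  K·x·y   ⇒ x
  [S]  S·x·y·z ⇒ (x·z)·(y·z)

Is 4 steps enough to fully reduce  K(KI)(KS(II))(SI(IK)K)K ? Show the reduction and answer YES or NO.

  start: K(KI)(KS(II))(SI(IK)K)K
  step 1: KI(SI(IK)K)K
  step 2: IK
  step 3: K

Answer: YES — reaches normal form K in 3 ≤ 4 steps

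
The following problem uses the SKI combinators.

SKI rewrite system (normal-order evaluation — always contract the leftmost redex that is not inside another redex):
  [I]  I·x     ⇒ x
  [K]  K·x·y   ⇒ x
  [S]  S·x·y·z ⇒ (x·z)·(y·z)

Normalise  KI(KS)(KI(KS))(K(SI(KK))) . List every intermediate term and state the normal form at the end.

  start: KI(KS)(KI(KS))(K(SI(KK)))
  [1] I(KI(KS))(K(SI(KK)))
  [2] KI(KS)(K(SI(KK)))
  [3] I(K(SI(KK)))
  [4] K(SI(KK))

Answer: normal form = K(SI(KK))  (in 4 steps)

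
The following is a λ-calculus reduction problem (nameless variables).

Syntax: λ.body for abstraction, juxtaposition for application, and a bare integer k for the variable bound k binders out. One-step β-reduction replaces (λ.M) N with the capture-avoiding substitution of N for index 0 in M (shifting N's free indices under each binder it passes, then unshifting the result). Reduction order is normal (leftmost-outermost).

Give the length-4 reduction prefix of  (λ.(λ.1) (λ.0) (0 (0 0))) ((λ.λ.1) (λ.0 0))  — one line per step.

  start: (λ.(λ.1) (λ.0) (0 (0 0))) ((λ.λ.1) (λ.0 0))
  [1] (λ.(λ.λ.1) (λ.0 0)) (λ.0) ((λ.λ.1) (λ.0 0) ((λ.λ.1) (λ.0 0) ((λ.λ.1) (λ.0 0))))
  [2] (λ.λ.1) (λ.0 0) ((λ.λ.1) (λ.0 0) ((λ.λ.1) (λ.0 0) ((λ.λ.1) (λ.0 0))))
  [3] (λ.λ.0 0) ((λ.λ.1) (λ.0 0) ((λ.λ.1) (λ.0 0) ((λ.λ.1) (λ.0 0))))
  [4] λ.0 0

Answer: after 4 steps: λ.0 0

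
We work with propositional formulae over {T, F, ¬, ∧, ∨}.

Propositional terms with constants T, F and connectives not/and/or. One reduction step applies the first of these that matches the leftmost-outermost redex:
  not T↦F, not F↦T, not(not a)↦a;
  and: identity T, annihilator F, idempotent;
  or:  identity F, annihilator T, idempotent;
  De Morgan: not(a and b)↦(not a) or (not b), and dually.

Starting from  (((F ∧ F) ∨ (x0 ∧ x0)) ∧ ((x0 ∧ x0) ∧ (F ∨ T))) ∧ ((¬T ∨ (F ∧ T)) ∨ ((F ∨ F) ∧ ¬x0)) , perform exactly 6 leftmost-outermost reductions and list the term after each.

  start: (((F ∧ F) ∨ (x0 ∧ x0)) ∧ ((x0 ∧ x0) ∧ (F ∨ T))) ∧ ((¬T ∨ (F ∧ T)) ∨ ((F ∨ F) ∧ ¬x0))
  →1  ((F ∨ (x0 ∧ x0)) ∧ ((x0 ∧ x0) ∧ (F ∨ T))) ∧ ((¬T ∨ (F ∧ T)) ∨ ((F ∨ F) ∧ ¬x0))
  →2  ((x0 ∧ x0) ∧ ((x0 ∧ x0) ∧ (F ∨ T))) ∧ ((¬T ∨ (F ∧ T)) ∨ ((F ∨ F) ∧ ¬x0))
  →3  (x0 ∧ ((x0 ∧ x0) ∧ (F ∨ T))) ∧ ((¬T ∨ (F ∧ T)) ∨ ((F ∨ F) ∧ ¬x0))
  →4  (x0 ∧ (x0 ∧ (F ∨ T))) ∧ ((¬T ∨ (F ∧ T)) ∨ ((F ∨ F) ∧ ¬x0))
  →5  (x0 ∧ (x0 ∧ T)) ∧ ((¬T ∨ (F ∧ T)) ∨ ((F ∨ F) ∧ ¬x0))
  →6  (x0 ∧ x0) ∧ ((¬T ∨ (F ∧ T)) ∨ ((F ∨ F) ∧ ¬x0))

Answer: after 6 steps: (x0 ∧ x0) ∧ ((¬T ∨ (F ∧ T)) ∨ ((F ∨ F) ∧ ¬x0))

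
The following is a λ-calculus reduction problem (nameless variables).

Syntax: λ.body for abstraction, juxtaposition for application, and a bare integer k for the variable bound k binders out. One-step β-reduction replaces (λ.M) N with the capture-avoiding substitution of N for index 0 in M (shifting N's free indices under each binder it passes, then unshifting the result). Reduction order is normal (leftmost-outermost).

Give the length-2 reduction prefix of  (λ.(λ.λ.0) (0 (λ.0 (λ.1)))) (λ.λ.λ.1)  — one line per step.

Answer: after 2 steps: λ.0

Reduction:
  start: (λ.(λ.λ.0) (0 (λ.0 (λ.1)))) (λ.λ.λ.1)
  →1  (λ.λ.0) ((λ.λ.λ.1) (λ.0 (λ.1)))
  →2  λ.0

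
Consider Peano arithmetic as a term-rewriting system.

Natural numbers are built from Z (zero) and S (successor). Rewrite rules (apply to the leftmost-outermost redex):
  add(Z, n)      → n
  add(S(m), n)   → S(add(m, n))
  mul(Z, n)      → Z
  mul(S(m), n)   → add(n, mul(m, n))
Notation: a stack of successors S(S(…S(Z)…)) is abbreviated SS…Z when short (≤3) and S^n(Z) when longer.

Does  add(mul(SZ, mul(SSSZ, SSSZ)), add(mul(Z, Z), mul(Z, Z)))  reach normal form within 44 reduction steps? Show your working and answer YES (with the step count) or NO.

Answer: YES — reaches normal form S^9(Z) in 41 ≤ 44 steps

Reduction:
  start: add(mul(SZ, mul(SSSZ, SSSZ)), add(mul(Z, Z), mul(Z, Z)))
  [1] add(add(mul(SSSZ, SSSZ), mul(Z, mul(SSSZ, SSSZ))), add(mul(Z, Z), mul(Z, Z)))
  [2] add(add(add(SSSZ, mul(SSZ, SSSZ)), mul(Z, mul(SSSZ, SSSZ))), add(mul(Z, Z), mul(Z, Z)))
  [3] add(add(S(add(SSZ, mul(SSZ, SSSZ))), mul(Z, mul(SSSZ, SSSZ))), add(mul(Z, Z), mul(Z, Z)))
  [4] add(S(add(add(SSZ, mul(SSZ, SSSZ)), mul(Z, mul(SSSZ, SSSZ)))), add(mul(Z, Z), mul(Z, Z)))
  [5] S(add(add(add(SSZ, mul(SSZ, SSSZ)), mul(Z, mul(SSSZ, SSSZ))), add(mul(Z, Z), mul(Z, Z))))
  [6] S(add(add(S(add(SZ, mul(SSZ, SSSZ))), mul(Z, mul(SSSZ, SSSZ))), add(mul(Z, Z), mul(Z, Z))))
  [7] S(add(S(add(add(SZ, mul(SSZ, SSSZ)), mul(Z, mul(SSSZ, SSSZ)))), add(mul(Z, Z), mul(Z, Z))))
  [8] S(S(add(add(add(SZ, mul(SSZ, SSSZ)), mul(Z, mul(SSSZ, SSSZ))), add(mul(Z, Z), mul(Z, Z)))))
  [9] S(S(add(add(S(add(Z, mul(SSZ, SSSZ))), mul(Z, mul(SSSZ, SSSZ))), add(mul(Z, Z), mul(Z, Z)))))
  [10] S(S(add(S(add(add(Z, mul(SSZ, SSSZ)), mul(Z, mul(SSSZ, SSSZ)))), add(mul(Z, Z), mul(Z, Z)))))
  [11] S(S(S(add(add(add(Z, mul(SSZ, SSSZ)), mul(Z, mul(SSSZ, SSSZ))), add(mul(Z, Z), mul(Z, Z))))))
  [12] S(S(S(add(add(mul(SSZ, SSSZ), mul(Z, mul(SSSZ, SSSZ))), add(mul(Z, Z), mul(Z, Z))))))
  [13] S(S(S(add(add(add(SSSZ, mul(SZ, SSSZ)), mul(Z, mul(SSSZ, SSSZ))), add(mul(Z, Z), mul(Z, Z))))))
  [14] S(S(S(add(add(S(add(SSZ, mul(SZ, SSSZ))), mul(Z, mul(SSSZ, SSSZ))), add(mul(Z, Z), mul(Z, Z))))))
  [15] S(S(S(add(S(add(add(SSZ, mul(SZ, SSSZ)), mul(Z, mul(SSSZ, SSSZ)))), add(mul(Z, Z), mul(Z, Z))))))
  [16] S(S(S(S(add(add(add(SSZ, mul(SZ, SSSZ)), mul(Z, mul(SSSZ, SSSZ))), add(mul(Z, Z), mul(Z, Z)))))))
  [17] S(S(S(S(add(add(S(add(SZ, mul(SZ, SSSZ))), mul(Z, mul(SSSZ, SSSZ))), add(mul(Z, Z), mul(Z, Z)))))))
  [18] S(S(S(S(add(S(add(add(SZ, mul(SZ, SSSZ)), mul(Z, mul(SSSZ, SSSZ)))), add(mul(Z, Z), mul(Z, Z)))))))
  [19] S(S(S(S(S(add(add(add(SZ, mul(SZ, SSSZ)), mul(Z, mul(SSSZ, SSSZ))), add(mul(Z, Z), mul(Z, Z))))))))
  [20] S(S(S(S(S(add(add(S(add(Z, mul(SZ, SSSZ))), mul(Z, mul(SSSZ, SSSZ))), add(mul(Z, Z), mul(Z, Z))))))))
  [21] S(S(S(S(S(add(S(add(add(Z, mul(SZ, SSSZ)), mul(Z, mul(SSSZ, SSSZ)))), add(mul(Z, Z), mul(Z, Z))))))))
  [22] S(S(S(S(S(S(add(add(add(Z, mul(SZ, SSSZ)), mul(Z, mul(SSSZ, SSSZ))), add(mul(Z, Z), mul(Z, Z)))))))))
  [23] S(S(S(S(S(S(add(add(mul(SZ, SSSZ), mul(Z, mul(SSSZ, SSSZ))), add(mul(Z, Z), mul(Z, Z)))))))))
  [24] S(S(S(S(S(S(add(add(add(SSSZ, mul(Z, SSSZ)), mul(Z, mul(SSSZ, SSSZ))), add(mul(Z, Z), mul(Z, Z)))))))))
  [25] S(S(S(S(S(S(add(add(S(add(SSZ, mul(Z, SSSZ))), mul(Z, mul(SSSZ, SSSZ))), add(mul(Z, Z), mul(Z, Z)))))))))
  [26] S(S(S(S(S(S(add(S(add(add(SSZ, mul(Z, SSSZ)), mul(Z, mul(SSSZ, SSSZ)))), add(mul(Z, Z), mul(Z, Z)))))))))
  [27] S(S(S(S(S(S(S(add(add(add(SSZ, mul(Z, SSSZ)), mul(Z, mul(SSSZ, SSSZ))), add(mul(Z, Z), mul(Z, Z))))))))))
  [28] S(S(S(S(S(S(S(add(add(S(add(SZ, mul(Z, SSSZ))), mul(Z, mul(SSSZ, SSSZ))), add(mul(Z, Z), mul(Z, Z))))))))))
  [29] S(S(S(S(S(S(S(add(S(add(add(SZ, mul(Z, SSSZ)), mul(Z, mul(SSSZ, SSSZ)))), add(mul(Z, Z), mul(Z, Z))))))))))
  [30] S(S(S(S(S(S(S(S(add(add(add(SZ, mul(Z, SSSZ)), mul(Z, mul(SSSZ, SSSZ))), add(mul(Z, Z), mul(Z, Z)))))))))))
  [31] S(S(S(S(S(S(S(S(add(add(S(add(Z, mul(Z, SSSZ))), mul(Z, mul(SSSZ, SSSZ))), add(mul(Z, Z), mul(Z, Z)))))))))))
  [32] S(S(S(S(S(S(S(S(add(S(add(add(Z, mul(Z, SSSZ)), mul(Z, mul(SSSZ, SSSZ)))), add(mul(Z, Z), mul(Z, Z)))))))))))
  [33] S(S(S(S(S(S(S(S(S(add(add(add(Z, mul(Z, SSSZ)), mul(Z, mul(SSSZ, SSSZ))), add(mul(Z, Z), mul(Z, Z))))))))))))
  [34] S(S(S(S(S(S(S(S(S(add(add(mul(Z, SSSZ), mul(Z, mul(SSSZ, SSSZ))), add(mul(Z, Z), mul(Z, Z))))))))))))
  [35] S(S(S(S(S(S(S(S(S(add(add(Z, mul(Z, mul(SSSZ, SSSZ))), add(mul(Z, Z), mul(Z, Z))))))))))))
  [36] S(S(S(S(S(S(S(S(S(add(mul(Z, mul(SSSZ, SSSZ)), add(mul(Z, Z), mul(Z, Z))))))))))))
  [37] S(S(S(S(S(S(S(S(S(add(Z, add(mul(Z, Z), mul(Z, Z))))))))))))
  [38] S(S(S(S(S(S(S(S(S(add(mul(Z, Z), mul(Z, Z)))))))))))
  [39] S(S(S(S(S(S(S(S(S(add(Z, mul(Z, Z)))))))))))
  [40] S(S(S(S(S(S(S(S(S(mul(Z, Z))))))))))
  [41] S^9(Z)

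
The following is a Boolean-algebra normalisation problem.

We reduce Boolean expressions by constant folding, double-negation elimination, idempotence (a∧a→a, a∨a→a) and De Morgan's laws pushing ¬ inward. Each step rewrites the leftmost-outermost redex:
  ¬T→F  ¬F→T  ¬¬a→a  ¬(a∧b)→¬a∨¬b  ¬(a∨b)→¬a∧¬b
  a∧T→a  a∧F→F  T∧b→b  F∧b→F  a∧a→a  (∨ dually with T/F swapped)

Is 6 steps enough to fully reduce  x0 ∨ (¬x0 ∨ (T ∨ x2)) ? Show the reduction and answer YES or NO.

  start: x0 ∨ (¬x0 ∨ (T ∨ x2))
  [1] x0 ∨ (¬x0 ∨ T)
  [2] x0 ∨ T
  [3] T

Answer: YES — reaches normal form T in 3 ≤ 6 steps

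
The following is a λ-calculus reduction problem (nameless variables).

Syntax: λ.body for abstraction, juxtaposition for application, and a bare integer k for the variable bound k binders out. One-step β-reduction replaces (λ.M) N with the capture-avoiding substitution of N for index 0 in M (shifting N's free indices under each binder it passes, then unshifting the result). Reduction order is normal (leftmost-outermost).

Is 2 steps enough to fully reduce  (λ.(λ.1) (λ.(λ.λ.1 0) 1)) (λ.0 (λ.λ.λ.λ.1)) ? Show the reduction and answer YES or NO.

  start: (λ.(λ.1) (λ.(λ.λ.1 0) 1)) (λ.0 (λ.λ.λ.λ.1))
  →1  (λ.λ.0 (λ.λ.λ.λ.1)) (λ.(λ.λ.1 0) (λ.0 (λ.λ.λ.λ.1)))
  →2  λ.0 (λ.λ.λ.λ.1)

Answer: YES — reaches normal form λ.0 (λ.λ.λ.λ.1) in 2 ≤ 2 steps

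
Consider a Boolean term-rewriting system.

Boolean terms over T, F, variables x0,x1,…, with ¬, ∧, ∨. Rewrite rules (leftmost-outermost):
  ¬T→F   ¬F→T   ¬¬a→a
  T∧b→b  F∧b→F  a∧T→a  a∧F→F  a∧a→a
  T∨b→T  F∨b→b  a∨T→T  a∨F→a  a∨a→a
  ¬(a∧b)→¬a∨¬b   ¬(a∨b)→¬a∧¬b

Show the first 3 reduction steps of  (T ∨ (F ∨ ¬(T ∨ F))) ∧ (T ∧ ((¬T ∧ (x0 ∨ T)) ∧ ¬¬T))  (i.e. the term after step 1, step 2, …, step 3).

Answer: after 3 steps: (¬T ∧ (x0 ∨ T)) ∧ ¬¬T

Derivation:
  start: (T ∨ (F ∨ ¬(T ∨ F))) ∧ (T ∧ ((¬T ∧ (x0 ∨ T)) ∧ ¬¬T))
  →1  T ∧ (T ∧ ((¬T ∧ (x0 ∨ T)) ∧ ¬¬T))
  →2  T ∧ ((¬T ∧ (x0 ∨ T)) ∧ ¬¬T)
  →3  (¬T ∧ (x0 ∨ T)) ∧ ¬¬T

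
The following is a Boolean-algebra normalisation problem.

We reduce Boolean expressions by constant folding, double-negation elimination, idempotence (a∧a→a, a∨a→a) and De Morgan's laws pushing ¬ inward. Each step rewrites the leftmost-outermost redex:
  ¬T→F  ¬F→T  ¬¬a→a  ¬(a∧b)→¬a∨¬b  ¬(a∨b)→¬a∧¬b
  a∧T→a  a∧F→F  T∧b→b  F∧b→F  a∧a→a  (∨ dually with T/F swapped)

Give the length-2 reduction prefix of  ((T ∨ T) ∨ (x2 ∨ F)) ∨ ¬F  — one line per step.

Answer: after 2 steps: T ∨ ¬F

Working:
  start: ((T ∨ T) ∨ (x2 ∨ F)) ∨ ¬F
  →1  (T ∨ (x2 ∨ F)) ∨ ¬F
  →2  T ∨ ¬F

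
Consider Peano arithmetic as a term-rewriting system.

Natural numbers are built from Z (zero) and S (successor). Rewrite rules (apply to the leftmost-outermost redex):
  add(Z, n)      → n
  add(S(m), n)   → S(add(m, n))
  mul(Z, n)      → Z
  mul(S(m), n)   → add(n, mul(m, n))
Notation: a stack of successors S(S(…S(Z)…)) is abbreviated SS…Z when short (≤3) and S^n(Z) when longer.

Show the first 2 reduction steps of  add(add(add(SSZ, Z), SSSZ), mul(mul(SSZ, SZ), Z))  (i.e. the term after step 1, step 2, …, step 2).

  start: add(add(add(SSZ, Z), SSSZ), mul(mul(SSZ, SZ), Z))
  →1  add(add(S(add(SZ, Z)), SSSZ), mul(mul(SSZ, SZ), Z))
  →2  add(S(add(add(SZ, Z), SSSZ)), mul(mul(SSZ, SZ), Z))

Answer: after 2 steps: add(S(add(add(SZ, Z), SSSZ)), mul(mul(SSZ, SZ), Z))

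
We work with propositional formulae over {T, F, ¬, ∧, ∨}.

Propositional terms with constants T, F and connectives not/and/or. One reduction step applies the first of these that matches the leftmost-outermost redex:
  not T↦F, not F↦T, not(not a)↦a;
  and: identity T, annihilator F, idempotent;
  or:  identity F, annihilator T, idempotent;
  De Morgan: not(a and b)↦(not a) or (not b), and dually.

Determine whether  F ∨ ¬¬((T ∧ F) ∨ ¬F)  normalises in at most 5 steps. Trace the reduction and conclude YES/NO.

  start: F ∨ ¬¬((T ∧ F) ∨ ¬F)
  [1] ¬¬((T ∧ F) ∨ ¬F)
  [2] (T ∧ F) ∨ ¬F
  [3] F ∨ ¬F
  [4] ¬F
  [5] T

Answer: YES — reaches normal form T in 5 ≤ 5 steps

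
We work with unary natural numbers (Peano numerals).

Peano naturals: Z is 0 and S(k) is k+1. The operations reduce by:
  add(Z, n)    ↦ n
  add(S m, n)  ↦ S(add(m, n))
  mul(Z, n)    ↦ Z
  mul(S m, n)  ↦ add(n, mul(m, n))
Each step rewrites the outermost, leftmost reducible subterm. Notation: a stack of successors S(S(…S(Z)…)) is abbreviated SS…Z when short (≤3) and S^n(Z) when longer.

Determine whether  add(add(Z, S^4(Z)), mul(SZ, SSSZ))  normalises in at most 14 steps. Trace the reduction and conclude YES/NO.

Answer: YES — reaches normal form S^7(Z) in 12 ≤ 14 steps

Derivation:
  start: add(add(Z, S^4(Z)), mul(SZ, SSSZ))
  [1] add(S^4(Z), mul(SZ, SSSZ))
  [2] S(add(SSSZ, mul(SZ, SSSZ)))
  [3] S(S(add(SSZ, mul(SZ, SSSZ))))
  [4] S(S(S(add(SZ, mul(SZ, SSSZ)))))
  [5] S(S(S(S(add(Z, mul(SZ, SSSZ))))))
  [6] S(S(S(S(mul(SZ, SSSZ)))))
  [7] S(S(S(S(add(SSSZ, mul(Z, SSSZ))))))
  [8] S(S(S(S(S(add(SSZ, mul(Z, SSSZ)))))))
  [9] S(S(S(S(S(S(add(SZ, mul(Z, SSSZ))))))))
  [10] S(S(S(S(S(S(S(add(Z, mul(Z, SSSZ)))))))))
  [11] S(S(S(S(S(S(S(mul(Z, SSSZ))))))))
  [12] S^7(Z)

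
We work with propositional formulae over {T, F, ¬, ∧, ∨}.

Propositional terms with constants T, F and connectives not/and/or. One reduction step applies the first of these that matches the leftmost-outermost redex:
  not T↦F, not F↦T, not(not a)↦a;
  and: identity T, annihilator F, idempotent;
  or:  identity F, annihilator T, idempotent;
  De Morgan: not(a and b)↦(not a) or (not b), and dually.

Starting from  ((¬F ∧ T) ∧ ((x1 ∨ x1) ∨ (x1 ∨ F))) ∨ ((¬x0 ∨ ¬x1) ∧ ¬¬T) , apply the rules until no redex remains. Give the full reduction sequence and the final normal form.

Answer: normal form = x1 ∨ (¬x0 ∨ ¬x1)  (in 8 steps)

Reduction:
  start: ((¬F ∧ T) ∧ ((x1 ∨ x1) ∨ (x1 ∨ F))) ∨ ((¬x0 ∨ ¬x1) ∧ ¬¬T)
  step 1: (¬F ∧ ((x1 ∨ x1) ∨ (x1 ∨ F))) ∨ ((¬x0 ∨ ¬x1) ∧ ¬¬T)
  step 2: (T ∧ ((x1 ∨ x1) ∨ (x1 ∨ F))) ∨ ((¬x0 ∨ ¬x1) ∧ ¬¬T)
  step 3: ((x1 ∨ x1) ∨ (x1 ∨ F)) ∨ ((¬x0 ∨ ¬x1) ∧ ¬¬T)
  step 4: (x1 ∨ (x1 ∨ F)) ∨ ((¬x0 ∨ ¬x1) ∧ ¬¬T)
  step 5: (x1 ∨ x1) ∨ ((¬x0 ∨ ¬x1) ∧ ¬¬T)
  step 6: x1 ∨ ((¬x0 ∨ ¬x1) ∧ ¬¬T)
  step 7: x1 ∨ ((¬x0 ∨ ¬x1) ∧ T)
  step 8: x1 ∨ (¬x0 ∨ ¬x1)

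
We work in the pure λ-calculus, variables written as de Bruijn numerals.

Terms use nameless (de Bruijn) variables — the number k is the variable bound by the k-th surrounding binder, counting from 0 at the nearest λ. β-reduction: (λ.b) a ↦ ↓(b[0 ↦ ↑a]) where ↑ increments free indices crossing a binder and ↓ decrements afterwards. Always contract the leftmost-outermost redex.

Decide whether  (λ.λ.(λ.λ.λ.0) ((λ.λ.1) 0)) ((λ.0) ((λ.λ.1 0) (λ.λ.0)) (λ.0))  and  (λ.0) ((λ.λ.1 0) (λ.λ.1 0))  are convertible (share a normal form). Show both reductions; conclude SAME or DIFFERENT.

Answer: DIFFERENT — A ⇓ λ.λ.λ.0, B ⇓ λ.λ.1 0

Reduction:
Term A:
  start: (λ.λ.(λ.λ.λ.0) ((λ.λ.1) 0)) ((λ.0) ((λ.λ.1 0) (λ.λ.0)) (λ.0))
  step 1: λ.(λ.λ.λ.0) ((λ.λ.1) 0)
  step 2: λ.λ.λ.0

Term B:
  start: (λ.0) ((λ.λ.1 0) (λ.λ.1 0))
  step 1: (λ.λ.1 0) (λ.λ.1 0)
  step 2: λ.(λ.λ.1 0) 0
  step 3: λ.λ.1 0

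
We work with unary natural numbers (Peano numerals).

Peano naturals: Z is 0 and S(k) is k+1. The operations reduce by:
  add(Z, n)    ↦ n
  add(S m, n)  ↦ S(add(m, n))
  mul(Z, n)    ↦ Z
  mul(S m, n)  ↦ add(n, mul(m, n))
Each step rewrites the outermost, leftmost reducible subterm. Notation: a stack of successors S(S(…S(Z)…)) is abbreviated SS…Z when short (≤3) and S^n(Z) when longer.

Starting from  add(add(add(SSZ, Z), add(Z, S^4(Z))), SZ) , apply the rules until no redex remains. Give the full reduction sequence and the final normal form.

Answer: normal form = S^7(Z)  (in 14 steps)

Reduction:
  start: add(add(add(SSZ, Z), add(Z, S^4(Z))), SZ)
  [1] add(add(S(add(SZ, Z)), add(Z, S^4(Z))), SZ)
  [2] add(S(add(add(SZ, Z), add(Z, S^4(Z)))), SZ)
  [3] S(add(add(add(SZ, Z), add(Z, S^4(Z))), SZ))
  [4] S(add(add(S(add(Z, Z)), add(Z, S^4(Z))), SZ))
  [5] S(add(S(add(add(Z, Z), add(Z, S^4(Z)))), SZ))
  [6] S(S(add(add(add(Z, Z), add(Z, S^4(Z))), SZ)))
  [7] S(S(add(add(Z, add(Z, S^4(Z))), SZ)))
  [8] S(S(add(add(Z, S^4(Z)), SZ)))
  [9] S(S(add(S^4(Z), SZ)))
  [10] S(S(S(add(SSSZ, SZ))))
  [11] S(S(S(S(add(SSZ, SZ)))))
  [12] S(S(S(S(S(add(SZ, SZ))))))
  [13] S(S(S(S(S(S(add(Z, SZ)))))))
  [14] S^7(Z)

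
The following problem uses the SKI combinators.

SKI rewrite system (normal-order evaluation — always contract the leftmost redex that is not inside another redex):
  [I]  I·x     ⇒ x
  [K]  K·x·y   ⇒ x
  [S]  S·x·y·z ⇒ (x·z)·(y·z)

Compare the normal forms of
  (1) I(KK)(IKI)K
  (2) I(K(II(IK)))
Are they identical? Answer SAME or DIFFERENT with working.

Answer: SAME — A ⇓ KK, B ⇓ KK

Derivation:
Term A:
  start: I(KK)(IKI)K
  step 1: KK(IKI)K
  step 2: KK

Term B:
  start: I(K(II(IK)))
  step 1: K(II(IK))
  step 2: K(I(IK))
  step 3: K(IK)
  step 4: KK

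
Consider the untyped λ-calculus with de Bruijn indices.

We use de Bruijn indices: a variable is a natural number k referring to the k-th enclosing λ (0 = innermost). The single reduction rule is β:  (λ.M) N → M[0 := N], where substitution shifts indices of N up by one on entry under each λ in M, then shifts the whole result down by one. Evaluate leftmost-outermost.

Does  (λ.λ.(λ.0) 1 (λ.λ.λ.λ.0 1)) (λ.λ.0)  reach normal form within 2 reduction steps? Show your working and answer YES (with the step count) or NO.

Answer: NO — after 2 steps the term is λ.(λ.λ.0) (λ.λ.λ.λ.0 1), not yet normal

Reduction:
  start: (λ.λ.(λ.0) 1 (λ.λ.λ.λ.0 1)) (λ.λ.0)
  [1] λ.(λ.0) (λ.λ.0) (λ.λ.λ.λ.0 1)
  [2] λ.(λ.λ.0) (λ.λ.λ.λ.0 1)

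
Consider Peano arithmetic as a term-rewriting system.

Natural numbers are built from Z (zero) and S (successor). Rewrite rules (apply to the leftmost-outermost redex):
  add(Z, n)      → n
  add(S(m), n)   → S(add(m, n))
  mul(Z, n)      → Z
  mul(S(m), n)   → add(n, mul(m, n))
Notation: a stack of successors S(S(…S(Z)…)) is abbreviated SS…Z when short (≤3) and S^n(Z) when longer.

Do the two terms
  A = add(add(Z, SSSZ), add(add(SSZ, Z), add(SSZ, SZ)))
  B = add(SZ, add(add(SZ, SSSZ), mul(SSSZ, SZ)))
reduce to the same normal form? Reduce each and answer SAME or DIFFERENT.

Term A:
  start: add(add(Z, SSSZ), add(add(SSZ, Z), add(SSZ, SZ)))
  step 1: add(SSSZ, add(add(SSZ, Z), add(SSZ, SZ)))
  step 2: S(add(SSZ, add(add(SSZ, Z), add(SSZ, SZ))))
  step 3: S(S(add(SZ, add(add(SSZ, Z), add(SSZ, SZ)))))
  step 4: S(S(S(add(Z, add(add(SSZ, Z), add(SSZ, SZ))))))
  step 5: S(S(S(add(add(SSZ, Z), add(SSZ, SZ)))))
  step 6: S(S(S(add(S(add(SZ, Z)), add(SSZ, SZ)))))
  step 7: S(S(S(S(add(add(SZ, Z), add(SSZ, SZ))))))
  step 8: S(S(S(S(add(S(add(Z, Z)), add(SSZ, SZ))))))
  step 9: S(S(S(S(S(add(add(Z, Z), add(SSZ, SZ)))))))
  step 10: S(S(S(S(S(add(Z, add(SSZ, SZ)))))))
  step 11: S(S(S(S(S(add(SSZ, SZ))))))
  step 12: S(S(S(S(S(S(add(SZ, SZ)))))))
  step 13: S(S(S(S(S(S(S(add(Z, SZ))))))))
  step 14: S^8(Z)

Term B:
  start: add(SZ, add(add(SZ, SSSZ), mul(SSSZ, SZ)))
  step 1: S(add(Z, add(add(SZ, SSSZ), mul(SSSZ, SZ))))
  step 2: S(add(add(SZ, SSSZ), mul(SSSZ, SZ)))
  step 3: S(add(S(add(Z, SSSZ)), mul(SSSZ, SZ)))
  step 4: S(S(add(add(Z, SSSZ), mul(SSSZ, SZ))))
  step 5: S(S(add(SSSZ, mul(SSSZ, SZ))))
  step 6: S(S(S(add(SSZ, mul(SSSZ, SZ)))))
  step 7: S(S(S(S(add(SZ, mul(SSSZ, SZ))))))
  step 8: S(S(S(S(S(add(Z, mul(SSSZ, SZ)))))))
  step 9: S(S(S(S(S(mul(SSSZ, SZ))))))
  step 10: S(S(S(S(S(add(SZ, mul(SSZ, SZ)))))))
  step 11: S(S(S(S(S(S(add(Z, mul(SSZ, SZ))))))))
  step 12: S(S(S(S(S(S(mul(SSZ, SZ)))))))
  step 13: S(S(S(S(S(S(add(SZ, mul(SZ, SZ))))))))
  step 14: S(S(S(S(S(S(S(add(Z, mul(SZ, SZ)))))))))
  step 15: S(S(S(S(S(S(S(mul(SZ, SZ))))))))
  step 16: S(S(S(S(S(S(S(add(SZ, mul(Z, SZ)))))))))
  step 17: S(S(S(S(S(S(S(S(add(Z, mul(Z, SZ))))))))))
  step 18: S(S(S(S(S(S(S(S(mul(Z, SZ)))))))))
  step 19: S^8(Z)

Answer: SAME — A ⇓ S^8(Z), B ⇓ S^8(Z)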